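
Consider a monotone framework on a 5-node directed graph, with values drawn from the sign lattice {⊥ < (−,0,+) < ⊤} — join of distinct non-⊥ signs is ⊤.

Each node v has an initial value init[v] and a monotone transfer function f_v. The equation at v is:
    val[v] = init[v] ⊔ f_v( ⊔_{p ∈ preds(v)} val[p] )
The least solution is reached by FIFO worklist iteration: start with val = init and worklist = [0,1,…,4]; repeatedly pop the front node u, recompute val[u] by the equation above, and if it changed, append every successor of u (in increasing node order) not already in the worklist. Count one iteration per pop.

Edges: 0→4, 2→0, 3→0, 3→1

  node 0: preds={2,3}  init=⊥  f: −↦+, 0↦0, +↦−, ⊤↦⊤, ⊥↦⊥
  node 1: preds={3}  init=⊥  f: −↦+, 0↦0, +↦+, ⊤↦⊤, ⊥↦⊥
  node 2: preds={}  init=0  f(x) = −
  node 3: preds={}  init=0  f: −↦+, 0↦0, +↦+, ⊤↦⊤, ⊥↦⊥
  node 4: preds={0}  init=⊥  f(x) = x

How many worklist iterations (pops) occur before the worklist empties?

7

Worklist (7 pops):
  #1 pop 0: in=0 → 0 (was ⊥); enqueue []
  #2 pop 1: in=0 → 0 (was ⊥); enqueue []
  #3 pop 2: in=⊥ → ⊤ (was 0); enqueue [0]
  #4 pop 3: in=⊥ → 0 (no change)
  #5 pop 4: in=0 → 0 (was ⊥); enqueue []
  #6 pop 0: in=⊤ → ⊤ (was 0); enqueue [4]
  #7 pop 4: in=⊤ → ⊤ (was 0); enqueue []

Fixpoint:
  val[0] = ⊤
  val[1] = 0
  val[2] = ⊤
  val[3] = 0
  val[4] = ⊤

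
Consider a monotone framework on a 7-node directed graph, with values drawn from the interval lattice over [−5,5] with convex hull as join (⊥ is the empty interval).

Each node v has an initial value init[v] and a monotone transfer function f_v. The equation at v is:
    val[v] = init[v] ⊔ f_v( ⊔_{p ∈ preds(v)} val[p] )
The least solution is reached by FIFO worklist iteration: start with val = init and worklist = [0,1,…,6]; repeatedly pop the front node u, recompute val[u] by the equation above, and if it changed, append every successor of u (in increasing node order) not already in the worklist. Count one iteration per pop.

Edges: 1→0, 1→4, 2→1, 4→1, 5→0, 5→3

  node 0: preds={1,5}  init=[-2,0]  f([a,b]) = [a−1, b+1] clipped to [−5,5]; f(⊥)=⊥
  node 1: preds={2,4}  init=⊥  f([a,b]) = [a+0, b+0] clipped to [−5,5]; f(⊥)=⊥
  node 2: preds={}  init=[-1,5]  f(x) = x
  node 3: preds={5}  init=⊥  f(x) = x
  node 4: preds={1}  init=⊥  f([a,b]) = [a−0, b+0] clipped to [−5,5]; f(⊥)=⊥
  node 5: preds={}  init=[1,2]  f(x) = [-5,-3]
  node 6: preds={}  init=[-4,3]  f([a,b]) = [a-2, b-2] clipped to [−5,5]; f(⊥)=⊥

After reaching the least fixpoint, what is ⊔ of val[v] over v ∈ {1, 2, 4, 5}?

[-5,5]

Worklist (10 pops):
  #1 pop 0: in=[1,2] → [-2,3] (was [-2,0]); enqueue []
  #2 pop 1: in=[-1,5] → [-1,5] (was ⊥); enqueue [0]
  #3 pop 2: in=⊥ → [-1,5] (no change)
  #4 pop 3: in=[1,2] → [1,2] (was ⊥); enqueue []
  #5 pop 4: in=[-1,5] → [-1,5] (was ⊥); enqueue [1]
  #6 pop 5: in=⊥ → [-5,2] (was [1,2]); enqueue [3]
  #7 pop 6: in=⊥ → [-4,3] (no change)
  #8 pop 0: in=[-5,5] → [-5,5] (was [-2,3]); enqueue []
  #9 pop 1: in=[-1,5] → [-1,5] (no change)
  #10 pop 3: in=[-5,2] → [-5,2] (was [1,2]); enqueue []

Fixpoint:
  val[0] = [-5,5]
  val[1] = [-1,5]
  val[2] = [-1,5]
  val[3] = [-5,2]
  val[4] = [-1,5]
  val[5] = [-5,2]
  val[6] = [-4,3]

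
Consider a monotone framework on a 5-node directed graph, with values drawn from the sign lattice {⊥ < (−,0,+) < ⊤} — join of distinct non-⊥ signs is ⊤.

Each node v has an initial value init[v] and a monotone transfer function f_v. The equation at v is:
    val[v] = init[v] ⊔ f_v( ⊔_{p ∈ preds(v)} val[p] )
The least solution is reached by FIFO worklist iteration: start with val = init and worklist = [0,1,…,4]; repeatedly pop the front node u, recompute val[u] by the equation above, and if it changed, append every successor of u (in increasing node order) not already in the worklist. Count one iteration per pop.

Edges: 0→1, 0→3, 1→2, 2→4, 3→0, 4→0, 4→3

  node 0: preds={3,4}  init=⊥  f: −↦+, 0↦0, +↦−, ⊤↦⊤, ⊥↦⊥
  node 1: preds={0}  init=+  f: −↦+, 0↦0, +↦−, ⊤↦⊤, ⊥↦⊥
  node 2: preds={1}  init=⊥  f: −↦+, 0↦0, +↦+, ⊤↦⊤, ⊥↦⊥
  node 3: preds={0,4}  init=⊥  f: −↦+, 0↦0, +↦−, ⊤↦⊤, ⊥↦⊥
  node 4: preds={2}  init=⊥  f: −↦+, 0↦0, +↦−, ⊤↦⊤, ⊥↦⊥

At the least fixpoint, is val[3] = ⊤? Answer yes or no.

Trace (15 dequeues):
  [1] u=0 | in ⊥ | out ⊥ | ==
  [2] u=1 | in ⊥ | out + | ==
  [3] u=2 | in + | out + | prev ⊥ | push {}
  [4] u=3 | in ⊥ | out ⊥ | ==
  [5] u=4 | in + | out − | prev ⊥ | push {0,3}
  [6] u=0 | in − | out + | prev ⊥ | push {1}
  [7] u=3 | in ⊤ | out ⊤ | prev ⊥ | push {0}
  [8] u=1 | in + | out ⊤ | prev + | push {2}
  [9] u=0 | in ⊤ | out ⊤ | prev + | push {1,3}
  [10] u=2 | in ⊤ | out ⊤ | prev + | push {4}
  [11] u=1 | in ⊤ | out ⊤ | ==
  [12] u=3 | in ⊤ | out ⊤ | ==
  [13] u=4 | in ⊤ | out ⊤ | prev − | push {0,3}
  [14] u=0 | in ⊤ | out ⊤ | ==
  [15] u=3 | in ⊤ | out ⊤ | ==

Converged values:
  [0] ⊤
  [1] ⊤
  [2] ⊤
  [3] ⊤
  [4] ⊤

yes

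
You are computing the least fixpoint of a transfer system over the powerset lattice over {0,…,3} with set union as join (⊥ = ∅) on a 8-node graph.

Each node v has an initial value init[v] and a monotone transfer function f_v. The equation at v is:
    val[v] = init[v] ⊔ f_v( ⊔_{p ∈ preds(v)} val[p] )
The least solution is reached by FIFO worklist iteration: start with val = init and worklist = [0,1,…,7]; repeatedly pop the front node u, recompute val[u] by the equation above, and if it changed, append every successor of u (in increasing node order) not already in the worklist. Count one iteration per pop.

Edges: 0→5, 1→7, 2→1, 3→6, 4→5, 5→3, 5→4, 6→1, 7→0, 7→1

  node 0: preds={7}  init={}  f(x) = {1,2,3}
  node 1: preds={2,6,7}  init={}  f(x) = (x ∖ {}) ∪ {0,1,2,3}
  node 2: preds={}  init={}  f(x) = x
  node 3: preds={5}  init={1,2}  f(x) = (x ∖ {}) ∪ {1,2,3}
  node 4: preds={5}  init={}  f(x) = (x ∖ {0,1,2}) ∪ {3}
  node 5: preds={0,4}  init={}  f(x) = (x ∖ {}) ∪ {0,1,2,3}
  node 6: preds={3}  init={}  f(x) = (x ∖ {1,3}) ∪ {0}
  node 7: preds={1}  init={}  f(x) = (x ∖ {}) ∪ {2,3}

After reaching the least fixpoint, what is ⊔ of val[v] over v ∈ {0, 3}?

Iteration log — 13 steps:
  step 1. node 0  ⊔preds={}  new={1,2,3}  old={}  +wl: 
  step 2. node 1  ⊔preds={}  new={0,1,2,3}  old={}  +wl: 
  step 3. node 2  ⊔preds={}  new={}  stable
  step 4. node 3  ⊔preds={}  new={1,2,3}  old={1,2}  +wl: 
  step 5. node 4  ⊔preds={}  new={3}  old={}  +wl: 
  step 6. node 5  ⊔preds={1,2,3}  new={0,1,2,3}  old={}  +wl: 3,4
  step 7. node 6  ⊔preds={1,2,3}  new={0,2}  old={}  +wl: 1
  step 8. node 7  ⊔preds={0,1,2,3}  new={0,1,2,3}  old={}  +wl: 0
  step 9. node 3  ⊔preds={0,1,2,3}  new={0,1,2,3}  old={1,2,3}  +wl: 6
  step 10. node 4  ⊔preds={0,1,2,3}  new={3}  stable
  step 11. node 1  ⊔preds={0,1,2,3}  new={0,1,2,3}  stable
  step 12. node 0  ⊔preds={0,1,2,3}  new={1,2,3}  stable
  step 13. node 6  ⊔preds={0,1,2,3}  new={0,2}  stable

Least fixpoint reached:
  node 0: {1,2,3}
  node 1: {0,1,2,3}
  node 2: {}
  node 3: {0,1,2,3}
  node 4: {3}
  node 5: {0,1,2,3}
  node 6: {0,2}
  node 7: {0,1,2,3}

{0,1,2,3}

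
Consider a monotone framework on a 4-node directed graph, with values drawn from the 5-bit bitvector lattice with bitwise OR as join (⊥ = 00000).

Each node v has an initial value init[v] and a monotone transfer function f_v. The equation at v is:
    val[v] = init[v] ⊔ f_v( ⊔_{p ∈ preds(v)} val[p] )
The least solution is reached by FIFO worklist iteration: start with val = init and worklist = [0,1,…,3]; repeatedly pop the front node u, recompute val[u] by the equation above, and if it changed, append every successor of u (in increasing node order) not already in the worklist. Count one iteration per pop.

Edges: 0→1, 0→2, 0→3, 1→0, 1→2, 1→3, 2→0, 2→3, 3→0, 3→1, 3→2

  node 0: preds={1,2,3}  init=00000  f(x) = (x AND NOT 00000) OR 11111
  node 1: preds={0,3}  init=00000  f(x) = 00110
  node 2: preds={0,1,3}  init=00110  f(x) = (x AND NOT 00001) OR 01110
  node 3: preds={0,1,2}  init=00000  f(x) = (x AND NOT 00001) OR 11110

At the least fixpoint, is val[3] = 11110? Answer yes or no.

Worklist (7 pops):
  #1 pop 0: in=00110 → 11111 (was 00000); enqueue []
  #2 pop 1: in=11111 → 00110 (was 00000); enqueue [0]
  #3 pop 2: in=11111 → 11110 (was 00110); enqueue []
  #4 pop 3: in=11111 → 11110 (was 00000); enqueue [1,2]
  #5 pop 0: in=11110 → 11111 (no change)
  #6 pop 1: in=11111 → 00110 (no change)
  #7 pop 2: in=11111 → 11110 (no change)

Fixpoint:
  val[0] = 11111
  val[1] = 00110
  val[2] = 11110
  val[3] = 11110

yes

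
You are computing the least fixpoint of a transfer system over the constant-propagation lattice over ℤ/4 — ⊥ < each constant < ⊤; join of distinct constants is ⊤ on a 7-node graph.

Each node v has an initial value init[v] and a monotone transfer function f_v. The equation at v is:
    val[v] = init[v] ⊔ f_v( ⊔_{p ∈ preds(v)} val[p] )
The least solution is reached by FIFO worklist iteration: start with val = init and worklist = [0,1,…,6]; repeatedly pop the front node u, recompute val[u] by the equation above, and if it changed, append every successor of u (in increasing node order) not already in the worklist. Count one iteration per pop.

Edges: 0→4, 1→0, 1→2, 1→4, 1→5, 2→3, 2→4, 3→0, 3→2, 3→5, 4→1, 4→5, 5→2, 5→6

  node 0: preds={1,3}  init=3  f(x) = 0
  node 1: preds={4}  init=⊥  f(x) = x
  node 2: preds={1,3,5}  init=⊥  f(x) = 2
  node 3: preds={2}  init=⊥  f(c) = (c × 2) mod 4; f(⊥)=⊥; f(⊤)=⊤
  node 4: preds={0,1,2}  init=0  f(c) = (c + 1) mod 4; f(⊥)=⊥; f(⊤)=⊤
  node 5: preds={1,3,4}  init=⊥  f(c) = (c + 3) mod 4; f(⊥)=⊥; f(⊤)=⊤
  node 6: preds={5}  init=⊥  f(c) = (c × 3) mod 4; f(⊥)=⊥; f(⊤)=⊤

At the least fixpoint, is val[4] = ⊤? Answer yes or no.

yes

Trace (14 dequeues):
  [1] u=0 | in ⊥ | out ⊤ | prev 3 | push {}
  [2] u=1 | in 0 | out 0 | prev ⊥ | push {0}
  [3] u=2 | in 0 | out 2 | prev ⊥ | push {}
  [4] u=3 | in 2 | out 0 | prev ⊥ | push {2}
  [5] u=4 | in ⊤ | out ⊤ | prev 0 | push {1}
  [6] u=5 | in ⊤ | out ⊤ | prev ⊥ | push {}
  [7] u=6 | in ⊤ | out ⊤ | prev ⊥ | push {}
  [8] u=0 | in 0 | out ⊤ | ==
  [9] u=2 | in ⊤ | out 2 | ==
  [10] u=1 | in ⊤ | out ⊤ | prev 0 | push {0,2,4,5}
  [11] u=0 | in ⊤ | out ⊤ | ==
  [12] u=2 | in ⊤ | out 2 | ==
  [13] u=4 | in ⊤ | out ⊤ | ==
  [14] u=5 | in ⊤ | out ⊤ | ==

Converged values:
  [0] ⊤
  [1] ⊤
  [2] 2
  [3] 0
  [4] ⊤
  [5] ⊤
  [6] ⊤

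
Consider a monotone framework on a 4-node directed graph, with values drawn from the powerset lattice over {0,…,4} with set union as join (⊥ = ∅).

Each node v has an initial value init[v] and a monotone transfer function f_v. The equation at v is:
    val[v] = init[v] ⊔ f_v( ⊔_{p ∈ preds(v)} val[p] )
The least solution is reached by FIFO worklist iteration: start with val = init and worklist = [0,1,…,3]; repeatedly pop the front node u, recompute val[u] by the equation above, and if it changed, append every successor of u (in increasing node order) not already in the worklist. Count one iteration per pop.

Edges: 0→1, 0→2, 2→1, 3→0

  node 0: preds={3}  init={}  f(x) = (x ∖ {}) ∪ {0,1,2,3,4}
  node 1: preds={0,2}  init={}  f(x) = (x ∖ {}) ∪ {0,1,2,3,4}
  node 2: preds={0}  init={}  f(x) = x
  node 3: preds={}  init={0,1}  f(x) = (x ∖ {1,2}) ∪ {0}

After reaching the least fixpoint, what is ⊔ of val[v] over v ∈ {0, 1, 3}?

Worklist (5 pops):
  #1 pop 0: in={0,1} → {0,1,2,3,4} (was {}); enqueue []
  #2 pop 1: in={0,1,2,3,4} → {0,1,2,3,4} (was {}); enqueue []
  #3 pop 2: in={0,1,2,3,4} → {0,1,2,3,4} (was {}); enqueue [1]
  #4 pop 3: in={} → {0,1} (no change)
  #5 pop 1: in={0,1,2,3,4} → {0,1,2,3,4} (no change)

Fixpoint:
  val[0] = {0,1,2,3,4}
  val[1] = {0,1,2,3,4}
  val[2] = {0,1,2,3,4}
  val[3] = {0,1}

{0,1,2,3,4}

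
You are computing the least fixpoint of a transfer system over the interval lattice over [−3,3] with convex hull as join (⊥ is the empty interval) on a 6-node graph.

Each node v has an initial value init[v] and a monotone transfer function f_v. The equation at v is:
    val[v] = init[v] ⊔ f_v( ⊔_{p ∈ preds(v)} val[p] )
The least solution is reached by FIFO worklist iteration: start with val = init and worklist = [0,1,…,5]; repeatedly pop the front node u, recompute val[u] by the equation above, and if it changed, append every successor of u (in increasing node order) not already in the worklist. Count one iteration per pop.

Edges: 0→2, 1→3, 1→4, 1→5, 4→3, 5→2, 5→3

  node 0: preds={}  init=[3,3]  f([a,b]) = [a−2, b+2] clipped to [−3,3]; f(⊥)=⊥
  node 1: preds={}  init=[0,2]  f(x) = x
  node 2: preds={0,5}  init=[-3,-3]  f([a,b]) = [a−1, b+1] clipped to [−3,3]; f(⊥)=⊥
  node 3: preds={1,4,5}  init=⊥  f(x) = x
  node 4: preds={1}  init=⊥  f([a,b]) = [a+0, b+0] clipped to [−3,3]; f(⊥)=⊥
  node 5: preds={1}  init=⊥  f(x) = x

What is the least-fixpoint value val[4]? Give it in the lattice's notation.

Trace (8 dequeues):
  [1] u=0 | in ⊥ | out [3,3] | ==
  [2] u=1 | in ⊥ | out [0,2] | ==
  [3] u=2 | in [3,3] | out [-3,3] | prev [-3,-3] | push {}
  [4] u=3 | in [0,2] | out [0,2] | prev ⊥ | push {}
  [5] u=4 | in [0,2] | out [0,2] | prev ⊥ | push {3}
  [6] u=5 | in [0,2] | out [0,2] | prev ⊥ | push {2}
  [7] u=3 | in [0,2] | out [0,2] | ==
  [8] u=2 | in [0,3] | out [-3,3] | ==

Converged values:
  [0] [3,3]
  [1] [0,2]
  [2] [-3,3]
  [3] [0,2]
  [4] [0,2]
  [5] [0,2]

[0,2]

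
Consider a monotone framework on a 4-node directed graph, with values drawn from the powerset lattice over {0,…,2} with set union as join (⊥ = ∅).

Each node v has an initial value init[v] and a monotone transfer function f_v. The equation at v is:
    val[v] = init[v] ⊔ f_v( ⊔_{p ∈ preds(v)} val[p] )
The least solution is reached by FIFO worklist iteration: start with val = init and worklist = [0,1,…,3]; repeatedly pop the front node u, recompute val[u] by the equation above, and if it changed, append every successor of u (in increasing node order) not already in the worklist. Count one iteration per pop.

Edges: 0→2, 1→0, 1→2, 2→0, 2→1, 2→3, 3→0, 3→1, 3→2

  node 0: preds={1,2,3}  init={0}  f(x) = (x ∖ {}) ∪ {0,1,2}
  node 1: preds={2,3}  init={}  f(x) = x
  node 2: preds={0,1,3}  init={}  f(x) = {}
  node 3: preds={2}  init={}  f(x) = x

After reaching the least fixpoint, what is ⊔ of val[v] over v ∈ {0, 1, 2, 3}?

Iteration log — 4 steps:
  step 1. node 0  ⊔preds={}  new={0,1,2}  old={0}  +wl: 
  step 2. node 1  ⊔preds={}  new={}  stable
  step 3. node 2  ⊔preds={0,1,2}  new={}  stable
  step 4. node 3  ⊔preds={}  new={}  stable

Least fixpoint reached:
  node 0: {0,1,2}
  node 1: {}
  node 2: {}
  node 3: {}

{0,1,2}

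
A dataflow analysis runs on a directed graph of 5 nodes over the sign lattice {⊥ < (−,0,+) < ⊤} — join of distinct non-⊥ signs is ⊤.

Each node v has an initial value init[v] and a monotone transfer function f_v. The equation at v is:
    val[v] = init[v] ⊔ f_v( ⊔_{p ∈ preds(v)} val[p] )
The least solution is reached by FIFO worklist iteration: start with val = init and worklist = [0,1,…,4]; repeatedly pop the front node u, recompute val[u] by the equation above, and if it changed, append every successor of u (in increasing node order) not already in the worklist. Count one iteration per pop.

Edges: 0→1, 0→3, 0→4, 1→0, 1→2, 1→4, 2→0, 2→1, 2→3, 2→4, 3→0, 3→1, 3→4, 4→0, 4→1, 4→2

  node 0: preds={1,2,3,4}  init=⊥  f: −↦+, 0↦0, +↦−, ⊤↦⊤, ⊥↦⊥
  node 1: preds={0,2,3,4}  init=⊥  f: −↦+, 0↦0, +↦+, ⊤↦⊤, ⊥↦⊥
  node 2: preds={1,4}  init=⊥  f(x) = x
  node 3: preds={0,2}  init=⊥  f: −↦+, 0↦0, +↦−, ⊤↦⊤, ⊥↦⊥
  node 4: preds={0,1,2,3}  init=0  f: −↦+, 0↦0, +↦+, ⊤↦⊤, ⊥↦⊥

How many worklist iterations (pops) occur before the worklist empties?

Trace (7 dequeues):
  [1] u=0 | in 0 | out 0 | prev ⊥ | push {}
  [2] u=1 | in 0 | out 0 | prev ⊥ | push {0}
  [3] u=2 | in 0 | out 0 | prev ⊥ | push {1}
  [4] u=3 | in 0 | out 0 | prev ⊥ | push {}
  [5] u=4 | in 0 | out 0 | ==
  [6] u=0 | in 0 | out 0 | ==
  [7] u=1 | in 0 | out 0 | ==

Converged values:
  [0] 0
  [1] 0
  [2] 0
  [3] 0
  [4] 0

7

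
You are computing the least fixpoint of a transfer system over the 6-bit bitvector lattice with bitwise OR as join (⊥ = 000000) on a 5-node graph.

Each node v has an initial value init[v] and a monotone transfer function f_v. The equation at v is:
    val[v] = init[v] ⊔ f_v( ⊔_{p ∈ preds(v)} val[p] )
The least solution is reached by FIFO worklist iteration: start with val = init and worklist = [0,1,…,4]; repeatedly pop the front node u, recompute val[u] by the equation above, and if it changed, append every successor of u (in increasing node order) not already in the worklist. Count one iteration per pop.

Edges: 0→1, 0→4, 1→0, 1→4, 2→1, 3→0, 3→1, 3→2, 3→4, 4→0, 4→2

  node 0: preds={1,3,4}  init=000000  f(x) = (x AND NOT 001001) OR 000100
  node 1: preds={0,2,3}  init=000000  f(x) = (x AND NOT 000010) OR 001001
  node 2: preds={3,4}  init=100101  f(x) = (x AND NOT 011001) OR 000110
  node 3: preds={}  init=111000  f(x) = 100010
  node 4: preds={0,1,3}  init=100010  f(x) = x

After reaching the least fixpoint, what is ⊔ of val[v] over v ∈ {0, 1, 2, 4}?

111111

Worklist (8 pops):
  #1 pop 0: in=111010 → 110110 (was 000000); enqueue []
  #2 pop 1: in=111111 → 111101 (was 000000); enqueue [0]
  #3 pop 2: in=111010 → 100111 (was 100101); enqueue [1]
  #4 pop 3: in=000000 → 111010 (was 111000); enqueue [2]
  #5 pop 4: in=111111 → 111111 (was 100010); enqueue []
  #6 pop 0: in=111111 → 110110 (no change)
  #7 pop 1: in=111111 → 111101 (no change)
  #8 pop 2: in=111111 → 100111 (no change)

Fixpoint:
  val[0] = 110110
  val[1] = 111101
  val[2] = 100111
  val[3] = 111010
  val[4] = 111111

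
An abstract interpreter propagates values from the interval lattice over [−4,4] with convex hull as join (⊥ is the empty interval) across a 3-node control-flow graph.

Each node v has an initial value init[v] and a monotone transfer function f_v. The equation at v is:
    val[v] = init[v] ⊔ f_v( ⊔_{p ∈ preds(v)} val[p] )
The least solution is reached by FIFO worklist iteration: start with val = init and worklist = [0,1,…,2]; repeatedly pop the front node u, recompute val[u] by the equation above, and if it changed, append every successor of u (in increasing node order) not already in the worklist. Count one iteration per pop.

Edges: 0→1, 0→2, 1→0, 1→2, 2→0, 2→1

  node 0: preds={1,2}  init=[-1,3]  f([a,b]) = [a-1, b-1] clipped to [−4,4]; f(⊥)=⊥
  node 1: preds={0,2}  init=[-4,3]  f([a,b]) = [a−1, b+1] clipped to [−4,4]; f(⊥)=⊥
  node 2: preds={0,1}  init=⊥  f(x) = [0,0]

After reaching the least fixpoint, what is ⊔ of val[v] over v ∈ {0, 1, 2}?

Trace (5 dequeues):
  [1] u=0 | in [-4,3] | out [-4,3] | prev [-1,3] | push {}
  [2] u=1 | in [-4,3] | out [-4,4] | prev [-4,3] | push {0}
  [3] u=2 | in [-4,4] | out [0,0] | prev ⊥ | push {1}
  [4] u=0 | in [-4,4] | out [-4,3] | ==
  [5] u=1 | in [-4,3] | out [-4,4] | ==

Converged values:
  [0] [-4,3]
  [1] [-4,4]
  [2] [0,0]

[-4,4]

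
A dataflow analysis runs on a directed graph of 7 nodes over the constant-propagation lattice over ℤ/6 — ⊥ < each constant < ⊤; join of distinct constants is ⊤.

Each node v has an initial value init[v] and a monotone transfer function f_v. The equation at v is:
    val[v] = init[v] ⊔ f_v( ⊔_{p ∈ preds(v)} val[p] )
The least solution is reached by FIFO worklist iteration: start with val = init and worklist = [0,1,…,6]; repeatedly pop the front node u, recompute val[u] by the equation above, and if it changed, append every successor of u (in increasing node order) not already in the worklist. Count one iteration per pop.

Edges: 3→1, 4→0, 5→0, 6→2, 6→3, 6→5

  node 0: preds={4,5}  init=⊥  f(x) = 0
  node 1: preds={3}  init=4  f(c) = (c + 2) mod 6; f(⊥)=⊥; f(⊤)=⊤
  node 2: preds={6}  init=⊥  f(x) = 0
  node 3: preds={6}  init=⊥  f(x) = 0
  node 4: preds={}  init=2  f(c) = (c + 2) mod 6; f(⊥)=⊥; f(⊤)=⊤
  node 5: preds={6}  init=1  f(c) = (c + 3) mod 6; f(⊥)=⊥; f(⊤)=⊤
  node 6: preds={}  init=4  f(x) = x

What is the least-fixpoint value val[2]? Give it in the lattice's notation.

Trace (8 dequeues):
  [1] u=0 | in ⊤ | out 0 | prev ⊥ | push {}
  [2] u=1 | in ⊥ | out 4 | ==
  [3] u=2 | in 4 | out 0 | prev ⊥ | push {}
  [4] u=3 | in 4 | out 0 | prev ⊥ | push {1}
  [5] u=4 | in ⊥ | out 2 | ==
  [6] u=5 | in 4 | out 1 | ==
  [7] u=6 | in ⊥ | out 4 | ==
  [8] u=1 | in 0 | out ⊤ | prev 4 | push {}

Converged values:
  [0] 0
  [1] ⊤
  [2] 0
  [3] 0
  [4] 2
  [5] 1
  [6] 4

0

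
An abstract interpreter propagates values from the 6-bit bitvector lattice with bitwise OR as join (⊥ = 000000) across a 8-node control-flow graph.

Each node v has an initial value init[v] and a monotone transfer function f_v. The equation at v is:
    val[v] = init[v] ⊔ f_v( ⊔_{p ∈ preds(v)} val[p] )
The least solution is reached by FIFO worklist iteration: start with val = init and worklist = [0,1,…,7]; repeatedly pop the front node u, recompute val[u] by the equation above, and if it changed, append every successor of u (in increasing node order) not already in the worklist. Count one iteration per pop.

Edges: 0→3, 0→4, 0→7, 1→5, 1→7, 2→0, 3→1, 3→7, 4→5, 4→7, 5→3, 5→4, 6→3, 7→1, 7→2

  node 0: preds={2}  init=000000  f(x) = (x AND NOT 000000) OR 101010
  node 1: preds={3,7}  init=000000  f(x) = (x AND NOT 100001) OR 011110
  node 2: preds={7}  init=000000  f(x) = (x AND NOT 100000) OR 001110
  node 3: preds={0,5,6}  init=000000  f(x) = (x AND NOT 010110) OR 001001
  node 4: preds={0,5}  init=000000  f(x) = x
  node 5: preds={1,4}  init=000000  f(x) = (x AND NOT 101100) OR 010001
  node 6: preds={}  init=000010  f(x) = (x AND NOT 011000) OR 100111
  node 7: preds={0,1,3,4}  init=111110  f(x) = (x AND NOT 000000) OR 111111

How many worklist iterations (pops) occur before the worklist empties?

Iteration log — 19 steps:
  step 1. node 0  ⊔preds=000000  new=101010  old=000000  +wl: 
  step 2. node 1  ⊔preds=111110  new=011110  old=000000  +wl: 
  step 3. node 2  ⊔preds=111110  new=011110  old=000000  +wl: 0
  step 4. node 3  ⊔preds=101010  new=101001  old=000000  +wl: 1
  step 5. node 4  ⊔preds=101010  new=101010  old=000000  +wl: 
  step 6. node 5  ⊔preds=111110  new=010011  old=000000  +wl: 3,4
  step 7. node 6  ⊔preds=000000  new=100111  old=000010  +wl: 
  step 8. node 7  ⊔preds=111111  new=111111  old=111110  +wl: 2
  step 9. node 0  ⊔preds=011110  new=111110  old=101010  +wl: 7
  step 10. node 1  ⊔preds=111111  new=011110  stable
  step 11. node 3  ⊔preds=111111  new=101001  stable
  step 12. node 4  ⊔preds=111111  new=111111  old=101010  +wl: 5
  step 13. node 2  ⊔preds=111111  new=011111  old=011110  +wl: 0
  step 14. node 7  ⊔preds=111111  new=111111  stable
  step 15. node 5  ⊔preds=111111  new=010011  stable
  step 16. node 0  ⊔preds=011111  new=111111  old=111110  +wl: 3,4,7
  step 17. node 3  ⊔preds=111111  new=101001  stable
  step 18. node 4  ⊔preds=111111  new=111111  stable
  step 19. node 7  ⊔preds=111111  new=111111  stable

Least fixpoint reached:
  node 0: 111111
  node 1: 011110
  node 2: 011111
  node 3: 101001
  node 4: 111111
  node 5: 010011
  node 6: 100111
  node 7: 111111

19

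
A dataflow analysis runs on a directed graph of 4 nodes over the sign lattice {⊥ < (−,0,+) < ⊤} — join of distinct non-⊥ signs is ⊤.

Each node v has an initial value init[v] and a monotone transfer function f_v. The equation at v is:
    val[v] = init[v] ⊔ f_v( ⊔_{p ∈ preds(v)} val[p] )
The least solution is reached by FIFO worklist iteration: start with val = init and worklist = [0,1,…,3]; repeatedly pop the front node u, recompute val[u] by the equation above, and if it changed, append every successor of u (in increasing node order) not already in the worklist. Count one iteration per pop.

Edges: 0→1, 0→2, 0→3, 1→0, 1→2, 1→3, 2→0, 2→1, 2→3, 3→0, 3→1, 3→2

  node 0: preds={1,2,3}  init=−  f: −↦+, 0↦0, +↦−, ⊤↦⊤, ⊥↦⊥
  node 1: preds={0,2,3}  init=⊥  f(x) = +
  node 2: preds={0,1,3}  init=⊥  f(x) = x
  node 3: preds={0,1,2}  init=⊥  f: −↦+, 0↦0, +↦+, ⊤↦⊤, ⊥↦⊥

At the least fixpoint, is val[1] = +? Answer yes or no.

Iteration log — 8 steps:
  step 1. node 0  ⊔preds=⊥  new=−  stable
  step 2. node 1  ⊔preds=−  new=+  old=⊥  +wl: 0
  step 3. node 2  ⊔preds=⊤  new=⊤  old=⊥  +wl: 1
  step 4. node 3  ⊔preds=⊤  new=⊤  old=⊥  +wl: 2
  step 5. node 0  ⊔preds=⊤  new=⊤  old=−  +wl: 3
  step 6. node 1  ⊔preds=⊤  new=+  stable
  step 7. node 2  ⊔preds=⊤  new=⊤  stable
  step 8. node 3  ⊔preds=⊤  new=⊤  stable

Least fixpoint reached:
  node 0: ⊤
  node 1: +
  node 2: ⊤
  node 3: ⊤

yes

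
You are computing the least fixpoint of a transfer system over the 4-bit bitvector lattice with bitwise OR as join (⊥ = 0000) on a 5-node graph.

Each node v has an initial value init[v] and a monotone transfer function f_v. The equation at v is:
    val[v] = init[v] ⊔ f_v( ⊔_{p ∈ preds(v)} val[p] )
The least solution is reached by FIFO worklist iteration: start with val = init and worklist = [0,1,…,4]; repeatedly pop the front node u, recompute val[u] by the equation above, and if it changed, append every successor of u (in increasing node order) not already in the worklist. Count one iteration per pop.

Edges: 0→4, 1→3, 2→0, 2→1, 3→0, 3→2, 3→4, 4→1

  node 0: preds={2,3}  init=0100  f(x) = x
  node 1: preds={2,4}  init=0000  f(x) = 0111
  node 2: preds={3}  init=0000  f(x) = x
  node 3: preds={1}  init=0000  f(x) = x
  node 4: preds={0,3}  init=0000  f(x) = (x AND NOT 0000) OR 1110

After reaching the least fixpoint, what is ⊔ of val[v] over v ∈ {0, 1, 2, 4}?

1111

Worklist (10 pops):
  #1 pop 0: in=0000 → 0100 (no change)
  #2 pop 1: in=0000 → 0111 (was 0000); enqueue []
  #3 pop 2: in=0000 → 0000 (no change)
  #4 pop 3: in=0111 → 0111 (was 0000); enqueue [0,2]
  #5 pop 4: in=0111 → 1111 (was 0000); enqueue [1]
  #6 pop 0: in=0111 → 0111 (was 0100); enqueue [4]
  #7 pop 2: in=0111 → 0111 (was 0000); enqueue [0]
  #8 pop 1: in=1111 → 0111 (no change)
  #9 pop 4: in=0111 → 1111 (no change)
  #10 pop 0: in=0111 → 0111 (no change)

Fixpoint:
  val[0] = 0111
  val[1] = 0111
  val[2] = 0111
  val[3] = 0111
  val[4] = 1111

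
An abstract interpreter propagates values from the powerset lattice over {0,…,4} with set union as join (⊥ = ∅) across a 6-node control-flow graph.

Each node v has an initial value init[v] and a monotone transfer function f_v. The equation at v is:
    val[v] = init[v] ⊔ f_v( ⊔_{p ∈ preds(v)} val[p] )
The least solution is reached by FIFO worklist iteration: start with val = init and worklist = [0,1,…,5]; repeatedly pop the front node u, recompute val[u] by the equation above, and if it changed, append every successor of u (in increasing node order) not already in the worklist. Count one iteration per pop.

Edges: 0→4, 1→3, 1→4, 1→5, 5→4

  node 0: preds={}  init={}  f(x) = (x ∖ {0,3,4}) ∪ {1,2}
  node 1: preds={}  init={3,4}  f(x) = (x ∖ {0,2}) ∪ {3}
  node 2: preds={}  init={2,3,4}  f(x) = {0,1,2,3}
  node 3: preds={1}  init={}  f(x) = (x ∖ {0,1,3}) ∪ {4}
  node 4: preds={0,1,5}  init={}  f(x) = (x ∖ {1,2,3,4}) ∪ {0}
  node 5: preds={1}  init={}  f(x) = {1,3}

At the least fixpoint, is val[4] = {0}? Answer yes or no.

Trace (7 dequeues):
  [1] u=0 | in {} | out {1,2} | prev {} | push {}
  [2] u=1 | in {} | out {3,4} | ==
  [3] u=2 | in {} | out {0,1,2,3,4} | prev {2,3,4} | push {}
  [4] u=3 | in {3,4} | out {4} | prev {} | push {}
  [5] u=4 | in {1,2,3,4} | out {0} | prev {} | push {}
  [6] u=5 | in {3,4} | out {1,3} | prev {} | push {4}
  [7] u=4 | in {1,2,3,4} | out {0} | ==

Converged values:
  [0] {1,2}
  [1] {3,4}
  [2] {0,1,2,3,4}
  [3] {4}
  [4] {0}
  [5] {1,3}

yes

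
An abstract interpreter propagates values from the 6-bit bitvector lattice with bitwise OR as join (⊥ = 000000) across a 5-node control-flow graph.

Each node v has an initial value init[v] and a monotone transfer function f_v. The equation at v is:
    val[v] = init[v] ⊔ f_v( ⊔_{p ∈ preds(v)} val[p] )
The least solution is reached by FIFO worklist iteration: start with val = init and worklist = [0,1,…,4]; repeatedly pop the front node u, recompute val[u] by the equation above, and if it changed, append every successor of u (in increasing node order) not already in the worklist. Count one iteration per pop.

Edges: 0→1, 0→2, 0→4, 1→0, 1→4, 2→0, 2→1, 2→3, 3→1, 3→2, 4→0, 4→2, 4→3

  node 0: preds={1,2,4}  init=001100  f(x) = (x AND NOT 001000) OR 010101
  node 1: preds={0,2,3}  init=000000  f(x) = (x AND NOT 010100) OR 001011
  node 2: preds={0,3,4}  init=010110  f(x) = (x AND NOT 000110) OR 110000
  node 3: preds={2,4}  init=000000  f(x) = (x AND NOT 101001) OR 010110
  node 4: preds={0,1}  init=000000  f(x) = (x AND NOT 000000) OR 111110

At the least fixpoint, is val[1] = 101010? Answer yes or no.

no

Trace (11 dequeues):
  [1] u=0 | in 010110 | out 011111 | prev 001100 | push {}
  [2] u=1 | in 011111 | out 001011 | prev 000000 | push {0}
  [3] u=2 | in 011111 | out 111111 | prev 010110 | push {1}
  [4] u=3 | in 111111 | out 010110 | prev 000000 | push {2}
  [5] u=4 | in 011111 | out 111111 | prev 000000 | push {3}
  [6] u=0 | in 111111 | out 111111 | prev 011111 | push {4}
  [7] u=1 | in 111111 | out 101011 | prev 001011 | push {0}
  [8] u=2 | in 111111 | out 111111 | ==
  [9] u=3 | in 111111 | out 010110 | ==
  [10] u=4 | in 111111 | out 111111 | ==
  [11] u=0 | in 111111 | out 111111 | ==

Converged values:
  [0] 111111
  [1] 101011
  [2] 111111
  [3] 010110
  [4] 111111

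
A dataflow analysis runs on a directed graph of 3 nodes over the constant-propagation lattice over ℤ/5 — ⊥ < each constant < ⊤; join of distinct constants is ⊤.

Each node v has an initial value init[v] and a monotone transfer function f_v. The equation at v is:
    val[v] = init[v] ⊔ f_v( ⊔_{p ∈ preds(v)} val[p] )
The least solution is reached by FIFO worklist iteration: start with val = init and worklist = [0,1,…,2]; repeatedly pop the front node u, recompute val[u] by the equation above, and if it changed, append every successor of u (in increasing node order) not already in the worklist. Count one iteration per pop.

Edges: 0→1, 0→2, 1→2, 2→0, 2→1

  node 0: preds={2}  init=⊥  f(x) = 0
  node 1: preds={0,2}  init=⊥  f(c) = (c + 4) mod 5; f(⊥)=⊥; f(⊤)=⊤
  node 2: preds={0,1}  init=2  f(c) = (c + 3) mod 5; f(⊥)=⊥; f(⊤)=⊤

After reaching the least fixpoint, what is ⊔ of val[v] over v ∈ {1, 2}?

⊤

Iteration log — 5 steps:
  step 1. node 0  ⊔preds=2  new=0  old=⊥  +wl: 
  step 2. node 1  ⊔preds=⊤  new=⊤  old=⊥  +wl: 
  step 3. node 2  ⊔preds=⊤  new=⊤  old=2  +wl: 0,1
  step 4. node 0  ⊔preds=⊤  new=0  stable
  step 5. node 1  ⊔preds=⊤  new=⊤  stable

Least fixpoint reached:
  node 0: 0
  node 1: ⊤
  node 2: ⊤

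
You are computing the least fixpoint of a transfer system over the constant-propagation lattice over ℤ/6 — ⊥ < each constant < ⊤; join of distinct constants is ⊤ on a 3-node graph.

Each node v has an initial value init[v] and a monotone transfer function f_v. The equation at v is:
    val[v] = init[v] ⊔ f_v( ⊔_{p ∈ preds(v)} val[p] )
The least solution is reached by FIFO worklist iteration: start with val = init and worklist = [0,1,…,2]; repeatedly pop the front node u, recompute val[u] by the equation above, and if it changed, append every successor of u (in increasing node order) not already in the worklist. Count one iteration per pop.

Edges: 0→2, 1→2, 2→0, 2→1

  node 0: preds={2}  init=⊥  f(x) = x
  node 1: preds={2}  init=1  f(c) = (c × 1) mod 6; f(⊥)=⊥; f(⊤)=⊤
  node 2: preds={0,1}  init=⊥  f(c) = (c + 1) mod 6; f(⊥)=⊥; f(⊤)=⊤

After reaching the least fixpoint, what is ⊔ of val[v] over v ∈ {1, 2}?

Worklist (9 pops):
  #1 pop 0: in=⊥ → ⊥ (no change)
  #2 pop 1: in=⊥ → 1 (no change)
  #3 pop 2: in=1 → 2 (was ⊥); enqueue [0,1]
  #4 pop 0: in=2 → 2 (was ⊥); enqueue [2]
  #5 pop 1: in=2 → ⊤ (was 1); enqueue []
  #6 pop 2: in=⊤ → ⊤ (was 2); enqueue [0,1]
  #7 pop 0: in=⊤ → ⊤ (was 2); enqueue [2]
  #8 pop 1: in=⊤ → ⊤ (no change)
  #9 pop 2: in=⊤ → ⊤ (no change)

Fixpoint:
  val[0] = ⊤
  val[1] = ⊤
  val[2] = ⊤

⊤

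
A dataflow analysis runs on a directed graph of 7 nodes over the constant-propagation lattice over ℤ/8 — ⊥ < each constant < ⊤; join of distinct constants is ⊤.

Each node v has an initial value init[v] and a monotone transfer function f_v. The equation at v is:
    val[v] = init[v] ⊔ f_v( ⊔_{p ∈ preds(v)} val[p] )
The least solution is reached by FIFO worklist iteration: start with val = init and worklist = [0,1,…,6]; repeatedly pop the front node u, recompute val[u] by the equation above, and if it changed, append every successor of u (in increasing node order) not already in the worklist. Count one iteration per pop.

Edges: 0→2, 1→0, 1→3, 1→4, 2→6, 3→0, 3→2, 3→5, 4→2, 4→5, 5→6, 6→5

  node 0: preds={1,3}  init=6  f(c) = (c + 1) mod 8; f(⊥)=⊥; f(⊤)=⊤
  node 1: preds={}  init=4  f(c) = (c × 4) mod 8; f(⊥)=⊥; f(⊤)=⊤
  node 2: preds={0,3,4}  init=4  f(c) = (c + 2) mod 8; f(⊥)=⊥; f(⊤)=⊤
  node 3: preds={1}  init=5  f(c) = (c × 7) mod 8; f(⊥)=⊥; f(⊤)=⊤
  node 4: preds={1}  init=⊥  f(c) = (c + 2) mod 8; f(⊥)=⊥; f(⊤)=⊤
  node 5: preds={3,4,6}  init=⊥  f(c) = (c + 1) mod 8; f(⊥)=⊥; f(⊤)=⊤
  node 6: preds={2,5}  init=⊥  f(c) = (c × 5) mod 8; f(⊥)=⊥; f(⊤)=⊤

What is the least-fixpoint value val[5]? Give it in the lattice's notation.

Trace (10 dequeues):
  [1] u=0 | in ⊤ | out ⊤ | prev 6 | push {}
  [2] u=1 | in ⊥ | out 4 | ==
  [3] u=2 | in ⊤ | out ⊤ | prev 4 | push {}
  [4] u=3 | in 4 | out ⊤ | prev 5 | push {0,2}
  [5] u=4 | in 4 | out 6 | prev ⊥ | push {}
  [6] u=5 | in ⊤ | out ⊤ | prev ⊥ | push {}
  [7] u=6 | in ⊤ | out ⊤ | prev ⊥ | push {5}
  [8] u=0 | in ⊤ | out ⊤ | ==
  [9] u=2 | in ⊤ | out ⊤ | ==
  [10] u=5 | in ⊤ | out ⊤ | ==

Converged values:
  [0] ⊤
  [1] 4
  [2] ⊤
  [3] ⊤
  [4] 6
  [5] ⊤
  [6] ⊤

⊤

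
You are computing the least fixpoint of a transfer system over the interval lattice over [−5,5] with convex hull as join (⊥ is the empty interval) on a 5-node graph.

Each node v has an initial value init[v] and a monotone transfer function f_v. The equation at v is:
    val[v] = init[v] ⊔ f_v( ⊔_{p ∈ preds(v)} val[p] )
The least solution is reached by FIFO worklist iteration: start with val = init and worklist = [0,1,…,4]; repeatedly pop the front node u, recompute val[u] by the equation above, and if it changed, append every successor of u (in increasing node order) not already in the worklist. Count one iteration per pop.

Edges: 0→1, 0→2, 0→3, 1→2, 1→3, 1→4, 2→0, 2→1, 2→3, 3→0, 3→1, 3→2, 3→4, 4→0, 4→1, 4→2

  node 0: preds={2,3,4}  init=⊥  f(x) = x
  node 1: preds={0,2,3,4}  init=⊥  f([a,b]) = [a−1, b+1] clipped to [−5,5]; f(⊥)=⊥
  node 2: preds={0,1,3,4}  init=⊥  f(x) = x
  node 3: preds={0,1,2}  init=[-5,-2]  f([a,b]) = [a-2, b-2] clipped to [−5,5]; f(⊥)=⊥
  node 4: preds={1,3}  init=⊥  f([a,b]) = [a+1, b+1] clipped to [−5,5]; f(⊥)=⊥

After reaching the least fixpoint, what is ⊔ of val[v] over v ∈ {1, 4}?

Worklist (24 pops):
  #1 pop 0: in=[-5,-2] → [-5,-2] (was ⊥); enqueue []
  #2 pop 1: in=[-5,-2] → [-5,-1] (was ⊥); enqueue []
  #3 pop 2: in=[-5,-1] → [-5,-1] (was ⊥); enqueue [0,1]
  #4 pop 3: in=[-5,-1] → [-5,-2] (no change)
  #5 pop 4: in=[-5,-1] → [-4,0] (was ⊥); enqueue [2]
  #6 pop 0: in=[-5,0] → [-5,0] (was [-5,-2]); enqueue [3]
  #7 pop 1: in=[-5,0] → [-5,1] (was [-5,-1]); enqueue [4]
  #8 pop 2: in=[-5,1] → [-5,1] (was [-5,-1]); enqueue [0,1]
  #9 pop 3: in=[-5,1] → [-5,-1] (was [-5,-2]); enqueue [2]
  #10 pop 4: in=[-5,1] → [-4,2] (was [-4,0]); enqueue []
  #11 pop 0: in=[-5,2] → [-5,2] (was [-5,0]); enqueue [3]
  #12 pop 1: in=[-5,2] → [-5,3] (was [-5,1]); enqueue [4]
  #13 pop 2: in=[-5,3] → [-5,3] (was [-5,1]); enqueue [0,1]
  #14 pop 3: in=[-5,3] → [-5,1] (was [-5,-1]); enqueue [2]
  #15 pop 4: in=[-5,3] → [-4,4] (was [-4,2]); enqueue []
  #16 pop 0: in=[-5,4] → [-5,4] (was [-5,2]); enqueue [3]
  #17 pop 1: in=[-5,4] → [-5,5] (was [-5,3]); enqueue [4]
  #18 pop 2: in=[-5,5] → [-5,5] (was [-5,3]); enqueue [0,1]
  #19 pop 3: in=[-5,5] → [-5,3] (was [-5,1]); enqueue [2]
  #20 pop 4: in=[-5,5] → [-4,5] (was [-4,4]); enqueue []
  #21 pop 0: in=[-5,5] → [-5,5] (was [-5,4]); enqueue [3]
  #22 pop 1: in=[-5,5] → [-5,5] (no change)
  #23 pop 2: in=[-5,5] → [-5,5] (no change)
  #24 pop 3: in=[-5,5] → [-5,3] (no change)

Fixpoint:
  val[0] = [-5,5]
  val[1] = [-5,5]
  val[2] = [-5,5]
  val[3] = [-5,3]
  val[4] = [-4,5]

[-5,5]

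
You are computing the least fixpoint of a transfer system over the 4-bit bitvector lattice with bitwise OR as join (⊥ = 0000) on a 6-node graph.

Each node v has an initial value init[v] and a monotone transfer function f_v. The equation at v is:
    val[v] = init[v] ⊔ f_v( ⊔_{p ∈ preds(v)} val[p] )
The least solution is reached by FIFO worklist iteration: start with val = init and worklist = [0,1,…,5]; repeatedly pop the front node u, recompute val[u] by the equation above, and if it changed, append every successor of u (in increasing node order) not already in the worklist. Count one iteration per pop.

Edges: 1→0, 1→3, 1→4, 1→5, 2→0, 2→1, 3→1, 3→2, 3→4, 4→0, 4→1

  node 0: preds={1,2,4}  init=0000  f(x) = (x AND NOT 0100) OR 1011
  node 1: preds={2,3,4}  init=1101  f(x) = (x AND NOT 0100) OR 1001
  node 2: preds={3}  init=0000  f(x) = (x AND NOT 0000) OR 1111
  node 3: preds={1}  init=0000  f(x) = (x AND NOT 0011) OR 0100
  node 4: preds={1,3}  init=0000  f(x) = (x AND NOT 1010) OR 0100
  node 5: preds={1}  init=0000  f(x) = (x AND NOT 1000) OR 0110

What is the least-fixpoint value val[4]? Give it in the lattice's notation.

0101

Worklist (13 pops):
  #1 pop 0: in=1101 → 1011 (was 0000); enqueue []
  #2 pop 1: in=0000 → 1101 (no change)
  #3 pop 2: in=0000 → 1111 (was 0000); enqueue [0,1]
  #4 pop 3: in=1101 → 1100 (was 0000); enqueue [2]
  #5 pop 4: in=1101 → 0101 (was 0000); enqueue []
  #6 pop 5: in=1101 → 0111 (was 0000); enqueue []
  #7 pop 0: in=1111 → 1011 (no change)
  #8 pop 1: in=1111 → 1111 (was 1101); enqueue [0,3,4,5]
  #9 pop 2: in=1100 → 1111 (no change)
  #10 pop 0: in=1111 → 1011 (no change)
  #11 pop 3: in=1111 → 1100 (no change)
  #12 pop 4: in=1111 → 0101 (no change)
  #13 pop 5: in=1111 → 0111 (no change)

Fixpoint:
  val[0] = 1011
  val[1] = 1111
  val[2] = 1111
  val[3] = 1100
  val[4] = 0101
  val[5] = 0111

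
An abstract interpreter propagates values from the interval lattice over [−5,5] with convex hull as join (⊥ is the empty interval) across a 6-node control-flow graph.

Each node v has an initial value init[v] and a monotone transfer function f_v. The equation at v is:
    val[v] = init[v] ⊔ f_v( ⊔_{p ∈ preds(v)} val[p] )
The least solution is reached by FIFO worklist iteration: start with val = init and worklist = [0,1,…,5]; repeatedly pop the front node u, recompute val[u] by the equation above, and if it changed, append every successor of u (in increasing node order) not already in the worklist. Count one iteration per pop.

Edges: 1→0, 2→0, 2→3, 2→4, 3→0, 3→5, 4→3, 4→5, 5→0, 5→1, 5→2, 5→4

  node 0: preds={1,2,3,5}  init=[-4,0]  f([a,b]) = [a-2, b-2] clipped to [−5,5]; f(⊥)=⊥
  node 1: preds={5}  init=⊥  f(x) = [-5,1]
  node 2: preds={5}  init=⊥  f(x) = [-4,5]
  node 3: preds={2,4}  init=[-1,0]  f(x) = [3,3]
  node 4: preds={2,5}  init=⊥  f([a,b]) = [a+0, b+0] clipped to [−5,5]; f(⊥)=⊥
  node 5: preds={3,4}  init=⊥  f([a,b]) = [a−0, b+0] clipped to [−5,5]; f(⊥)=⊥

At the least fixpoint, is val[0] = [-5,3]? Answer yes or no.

Worklist (11 pops):
  #1 pop 0: in=[-1,0] → [-4,0] (no change)
  #2 pop 1: in=⊥ → [-5,1] (was ⊥); enqueue [0]
  #3 pop 2: in=⊥ → [-4,5] (was ⊥); enqueue []
  #4 pop 3: in=[-4,5] → [-1,3] (was [-1,0]); enqueue []
  #5 pop 4: in=[-4,5] → [-4,5] (was ⊥); enqueue [3]
  #6 pop 5: in=[-4,5] → [-4,5] (was ⊥); enqueue [1,2,4]
  #7 pop 0: in=[-5,5] → [-5,3] (was [-4,0]); enqueue []
  #8 pop 3: in=[-4,5] → [-1,3] (no change)
  #9 pop 1: in=[-4,5] → [-5,1] (no change)
  #10 pop 2: in=[-4,5] → [-4,5] (no change)
  #11 pop 4: in=[-4,5] → [-4,5] (no change)

Fixpoint:
  val[0] = [-5,3]
  val[1] = [-5,1]
  val[2] = [-4,5]
  val[3] = [-1,3]
  val[4] = [-4,5]
  val[5] = [-4,5]

yes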